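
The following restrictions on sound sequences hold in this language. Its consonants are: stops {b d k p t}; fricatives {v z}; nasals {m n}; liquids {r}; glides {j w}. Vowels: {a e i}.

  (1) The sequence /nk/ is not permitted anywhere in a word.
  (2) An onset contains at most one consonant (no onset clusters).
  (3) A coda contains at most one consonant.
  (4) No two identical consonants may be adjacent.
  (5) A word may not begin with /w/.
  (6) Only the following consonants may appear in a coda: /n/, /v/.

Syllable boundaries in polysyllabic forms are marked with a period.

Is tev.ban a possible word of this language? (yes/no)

tev.ban — σ1 onset /t/, coda /v/ ok; σ2 onset /b/, coda /n/ ok → well-formed

yes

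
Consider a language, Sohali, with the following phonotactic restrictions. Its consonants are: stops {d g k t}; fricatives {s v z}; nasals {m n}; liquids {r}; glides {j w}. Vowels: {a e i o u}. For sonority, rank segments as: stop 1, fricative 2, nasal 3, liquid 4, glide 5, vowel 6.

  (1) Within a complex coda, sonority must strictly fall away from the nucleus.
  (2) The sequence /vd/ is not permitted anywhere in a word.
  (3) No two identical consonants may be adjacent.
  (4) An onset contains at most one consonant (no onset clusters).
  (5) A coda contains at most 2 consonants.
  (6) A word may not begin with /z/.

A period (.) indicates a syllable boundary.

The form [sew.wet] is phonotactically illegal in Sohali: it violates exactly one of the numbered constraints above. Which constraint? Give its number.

[sew.wet]: adjacent identical consonants /ww/.
This is a violation of constraint 3: "No two identical consonants may be adjacent."
The remaining constraints (1, 2, 4, 5, 6) are satisfied.

3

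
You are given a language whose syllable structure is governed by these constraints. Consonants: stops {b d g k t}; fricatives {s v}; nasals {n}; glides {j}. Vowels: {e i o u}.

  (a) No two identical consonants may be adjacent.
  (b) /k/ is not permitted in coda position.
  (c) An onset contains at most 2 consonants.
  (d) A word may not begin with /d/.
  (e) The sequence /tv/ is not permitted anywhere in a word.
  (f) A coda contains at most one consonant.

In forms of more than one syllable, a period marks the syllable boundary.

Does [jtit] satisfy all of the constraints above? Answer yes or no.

[jtit] — σ1 onset /jt/ (2C), coda /t/ ok → well-formed

yes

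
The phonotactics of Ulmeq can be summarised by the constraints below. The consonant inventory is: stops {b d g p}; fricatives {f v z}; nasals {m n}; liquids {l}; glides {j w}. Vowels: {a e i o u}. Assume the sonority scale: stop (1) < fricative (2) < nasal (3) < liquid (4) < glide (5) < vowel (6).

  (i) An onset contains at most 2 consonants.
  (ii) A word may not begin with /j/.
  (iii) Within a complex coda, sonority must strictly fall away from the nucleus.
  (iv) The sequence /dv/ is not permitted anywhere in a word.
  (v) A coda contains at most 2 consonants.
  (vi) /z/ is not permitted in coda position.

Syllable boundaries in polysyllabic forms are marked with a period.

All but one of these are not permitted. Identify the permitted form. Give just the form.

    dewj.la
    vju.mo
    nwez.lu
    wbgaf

dewj.la — violates constraint (iii): syllable 1 coda /wj/: /w/ (glide, 5) → /j/ (glide, 5) does not fall → not permitted
vju.mo — σ1 onset /vj/ (2C), coda /∅/ ok; σ2 onset /m/, coda /∅/ ok → permitted
nwez.lu — violates constraint (vi): syllable 1 coda contains /z/ → not permitted
wbgaf — violates constraint (i): syllable 1 onset /wbg/ has 3 consonants (> 2) → not permitted

vju.mo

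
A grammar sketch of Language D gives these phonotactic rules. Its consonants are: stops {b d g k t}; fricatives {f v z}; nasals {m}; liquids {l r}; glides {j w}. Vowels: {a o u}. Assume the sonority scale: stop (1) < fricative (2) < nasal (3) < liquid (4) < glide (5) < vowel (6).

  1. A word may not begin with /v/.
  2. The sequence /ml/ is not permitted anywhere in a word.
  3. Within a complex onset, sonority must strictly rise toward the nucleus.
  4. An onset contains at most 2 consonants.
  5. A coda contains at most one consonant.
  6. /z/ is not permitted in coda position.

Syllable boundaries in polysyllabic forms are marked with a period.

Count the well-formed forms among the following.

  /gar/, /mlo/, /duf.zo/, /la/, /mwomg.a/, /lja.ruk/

/gar/ — σ1 onset /g/, coda /r/ ok → well-formed
/mlo/ — violates constraint 2: contains banned sequence /ml/ → ill-formed
/duf.zo/ — σ1 onset /d/, coda /f/ ok; σ2 onset /z/, coda /∅/ ok → well-formed
/la/ — σ1 onset /l/, coda /∅/ ok → well-formed
/mwomg.a/ — violates constraint 5: syllable 1 coda /mg/ has 2 consonants (> 1) → ill-formed
/lja.ruk/ — σ1 onset /lj/ (4→5 rises), coda /∅/ ok; σ2 onset /r/, coda /k/ ok → well-formed
Well-formed: /gar/, /duf.zo/, /la/, /lja.ruk/ → 4.

4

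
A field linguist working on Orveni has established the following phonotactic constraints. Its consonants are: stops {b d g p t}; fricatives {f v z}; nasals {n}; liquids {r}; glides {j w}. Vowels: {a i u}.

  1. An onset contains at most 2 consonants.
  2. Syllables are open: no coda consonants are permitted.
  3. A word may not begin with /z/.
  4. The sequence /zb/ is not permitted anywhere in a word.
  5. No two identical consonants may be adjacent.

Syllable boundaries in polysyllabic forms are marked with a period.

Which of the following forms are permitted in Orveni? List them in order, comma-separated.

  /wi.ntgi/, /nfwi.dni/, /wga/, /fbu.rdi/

/wga/, /fbu.rdi/

/wi.ntgi/ — violates constraint 1: syllable 2 onset /ntg/ has 3 consonants (> 2) → not permitted
/nfwi.dni/ — violates constraint 1: syllable 1 onset /nfw/ has 3 consonants (> 2) → not permitted
/wga/ — σ1 onset /wg/ (2C), coda /∅/ ok → permitted
/fbu.rdi/ — σ1 onset /fb/ (2C), coda /∅/ ok; σ2 onset /rd/ (2C), coda /∅/ ok → permitted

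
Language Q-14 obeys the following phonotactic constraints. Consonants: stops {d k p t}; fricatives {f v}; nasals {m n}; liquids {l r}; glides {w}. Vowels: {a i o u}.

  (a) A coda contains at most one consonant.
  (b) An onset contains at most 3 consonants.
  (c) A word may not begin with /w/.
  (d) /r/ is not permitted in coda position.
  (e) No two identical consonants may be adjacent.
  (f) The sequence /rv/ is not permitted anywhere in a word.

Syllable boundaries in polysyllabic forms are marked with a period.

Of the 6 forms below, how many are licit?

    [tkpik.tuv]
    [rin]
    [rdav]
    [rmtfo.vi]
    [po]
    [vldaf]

[tkpik.tuv] — σ1 onset /tkp/ (3C), coda /k/ ok; σ2 onset /t/, coda /v/ ok → licit
[rin] — σ1 onset /r/, coda /n/ ok → licit
[rdav] — σ1 onset /rd/ (2C), coda /v/ ok → licit
[rmtfo.vi] — violates constraint (b): syllable 1 onset /rmtf/ has 4 consonants (> 3) → illicit
[po] — σ1 onset /p/, coda /∅/ ok → licit
[vldaf] — σ1 onset /vld/ (3C), coda /f/ ok → licit
Licit: [tkpik.tuv], [rin], [rdav], [po], [vldaf] → 5.

5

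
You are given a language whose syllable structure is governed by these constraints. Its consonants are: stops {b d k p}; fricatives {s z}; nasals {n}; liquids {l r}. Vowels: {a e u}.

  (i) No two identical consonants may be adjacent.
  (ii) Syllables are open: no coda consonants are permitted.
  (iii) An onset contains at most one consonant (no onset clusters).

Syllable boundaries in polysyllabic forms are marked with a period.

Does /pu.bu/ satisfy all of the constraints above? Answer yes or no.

/pu.bu/ — σ1 onset /p/, coda /∅/ ok; σ2 onset /b/, coda /∅/ ok → phonotactically legal

yes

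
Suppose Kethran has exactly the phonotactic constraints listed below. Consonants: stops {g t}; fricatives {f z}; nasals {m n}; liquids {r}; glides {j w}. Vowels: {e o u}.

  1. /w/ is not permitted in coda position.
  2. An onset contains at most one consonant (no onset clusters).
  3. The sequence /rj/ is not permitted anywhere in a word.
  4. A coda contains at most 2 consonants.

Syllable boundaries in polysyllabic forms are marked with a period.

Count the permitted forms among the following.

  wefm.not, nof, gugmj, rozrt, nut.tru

2

wefm.not — σ1 onset /w/, coda /fm/ (2C) ok; σ2 onset /n/, coda /t/ ok → permitted
nof — σ1 onset /n/, coda /f/ ok → permitted
gugmj — violates constraint 4: syllable 1 coda /gmj/ has 3 consonants (> 2) → not permitted
rozrt — violates constraint 4: syllable 1 coda /zrt/ has 3 consonants (> 2) → not permitted
nut.tru — violates constraint 2: syllable 2 onset /tr/ has 2 consonants (> 1) → not permitted
Permitted: wefm.not, nof → 2.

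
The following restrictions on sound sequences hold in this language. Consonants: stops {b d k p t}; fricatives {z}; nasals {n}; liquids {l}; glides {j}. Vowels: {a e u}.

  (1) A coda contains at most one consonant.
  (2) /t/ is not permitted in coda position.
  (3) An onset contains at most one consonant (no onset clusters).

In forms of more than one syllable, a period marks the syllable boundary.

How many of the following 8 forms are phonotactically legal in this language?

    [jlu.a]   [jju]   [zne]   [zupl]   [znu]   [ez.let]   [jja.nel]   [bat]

0

[jlu.a] — violates constraint 3: syllable 1 onset /jl/ has 2 consonants (> 1) → phonotactically illegal
[jju] — violates constraint 3: syllable 1 onset /jj/ has 2 consonants (> 1) → phonotactically illegal
[zne] — violates constraint 3: syllable 1 onset /zn/ has 2 consonants (> 1) → phonotactically illegal
[zupl] — violates constraint 1: syllable 1 coda /pl/ has 2 consonants (> 1) → phonotactically illegal
[znu] — violates constraint 3: syllable 1 onset /zn/ has 2 consonants (> 1) → phonotactically illegal
[ez.let] — violates constraint 2: syllable 2 coda contains /t/ → phonotactically illegal
[jja.nel] — violates constraint 3: syllable 1 onset /jj/ has 2 consonants (> 1) → phonotactically illegal
[bat] — violates constraint 2: syllable 1 coda contains /t/ → phonotactically illegal
No form is phonotactically legal → 0.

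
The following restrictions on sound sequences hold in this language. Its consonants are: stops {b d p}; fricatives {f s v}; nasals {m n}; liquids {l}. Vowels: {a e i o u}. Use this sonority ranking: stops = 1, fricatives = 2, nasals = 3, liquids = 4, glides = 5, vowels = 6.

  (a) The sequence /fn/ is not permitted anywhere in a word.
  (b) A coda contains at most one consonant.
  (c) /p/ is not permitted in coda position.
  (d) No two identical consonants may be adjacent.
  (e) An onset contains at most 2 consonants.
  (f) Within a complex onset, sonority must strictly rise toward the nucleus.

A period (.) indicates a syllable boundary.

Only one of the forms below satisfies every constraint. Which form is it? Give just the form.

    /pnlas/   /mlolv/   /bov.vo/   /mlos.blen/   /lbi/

/mlos.blen/

/pnlas/ — violates constraint (e): syllable 1 onset /pnl/ has 3 consonants (> 2) → ill-formed
/mlolv/ — violates constraint (b): syllable 1 coda /lv/ has 2 consonants (> 1) → ill-formed
/bov.vo/ — violates constraint (d): adjacent identical consonants /vv/ → ill-formed
/mlos.blen/ — σ1 onset /ml/ (3→4 rises), coda /s/ ok; σ2 onset /bl/ (1→4 rises), coda /n/ ok → well-formed
/lbi/ — violates constraint (f): syllable 1 onset /lb/: /l/ (liquid, 4) → /b/ (stop, 1) does not rise → ill-formed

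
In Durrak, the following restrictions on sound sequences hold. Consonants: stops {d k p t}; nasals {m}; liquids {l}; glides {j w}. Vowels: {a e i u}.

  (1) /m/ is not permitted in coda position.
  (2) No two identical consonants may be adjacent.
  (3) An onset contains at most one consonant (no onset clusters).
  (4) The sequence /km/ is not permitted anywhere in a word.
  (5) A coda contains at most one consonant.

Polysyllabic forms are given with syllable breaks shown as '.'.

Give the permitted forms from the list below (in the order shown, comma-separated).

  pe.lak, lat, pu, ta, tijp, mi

pe.lak — σ1 onset /p/, coda /∅/ ok; σ2 onset /l/, coda /k/ ok → permitted
lat — σ1 onset /l/, coda /t/ ok → permitted
pu — σ1 onset /p/, coda /∅/ ok → permitted
ta — σ1 onset /t/, coda /∅/ ok → permitted
tijp — violates constraint 5: syllable 1 coda /jp/ has 2 consonants (> 1) → not permitted
mi — σ1 onset /m/, coda /∅/ ok → permitted

pe.lak, lat, pu, ta, mi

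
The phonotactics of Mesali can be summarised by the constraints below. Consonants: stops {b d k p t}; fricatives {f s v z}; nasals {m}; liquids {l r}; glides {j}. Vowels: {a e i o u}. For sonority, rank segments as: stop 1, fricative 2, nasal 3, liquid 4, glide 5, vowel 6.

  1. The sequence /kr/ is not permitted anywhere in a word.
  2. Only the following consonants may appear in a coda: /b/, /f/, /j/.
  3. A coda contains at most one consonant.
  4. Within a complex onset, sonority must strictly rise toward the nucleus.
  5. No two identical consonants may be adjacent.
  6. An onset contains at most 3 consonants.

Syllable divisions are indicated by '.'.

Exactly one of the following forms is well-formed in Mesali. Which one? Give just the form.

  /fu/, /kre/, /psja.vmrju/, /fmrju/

/fu/ — σ1 onset /f/, coda /∅/ ok → well-formed
/kre/ — violates constraint 1: contains banned sequence /kr/ → ill-formed
/psja.vmrju/ — violates constraint 6: syllable 2 onset /vmrj/ has 4 consonants (> 3) → ill-formed
/fmrju/ — violates constraint 6: syllable 1 onset /fmrj/ has 4 consonants (> 3) → ill-formed

/fu/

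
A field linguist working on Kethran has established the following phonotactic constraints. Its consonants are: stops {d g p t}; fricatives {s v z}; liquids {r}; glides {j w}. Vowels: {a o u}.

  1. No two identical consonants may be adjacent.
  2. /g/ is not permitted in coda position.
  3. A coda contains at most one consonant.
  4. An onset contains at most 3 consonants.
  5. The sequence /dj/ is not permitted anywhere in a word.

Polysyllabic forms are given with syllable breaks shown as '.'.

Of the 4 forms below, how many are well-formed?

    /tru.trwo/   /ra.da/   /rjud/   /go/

/tru.trwo/ — σ1 onset /tr/ (2C), coda /∅/ ok; σ2 onset /trw/ (3C), coda /∅/ ok → well-formed
/ra.da/ — σ1 onset /r/, coda /∅/ ok; σ2 onset /d/, coda /∅/ ok → well-formed
/rjud/ — σ1 onset /rj/ (2C), coda /d/ ok → well-formed
/go/ — σ1 onset /g/, coda /∅/ ok → well-formed
Well-formed: /tru.trwo/, /ra.da/, /rjud/, /go/ → 4.

4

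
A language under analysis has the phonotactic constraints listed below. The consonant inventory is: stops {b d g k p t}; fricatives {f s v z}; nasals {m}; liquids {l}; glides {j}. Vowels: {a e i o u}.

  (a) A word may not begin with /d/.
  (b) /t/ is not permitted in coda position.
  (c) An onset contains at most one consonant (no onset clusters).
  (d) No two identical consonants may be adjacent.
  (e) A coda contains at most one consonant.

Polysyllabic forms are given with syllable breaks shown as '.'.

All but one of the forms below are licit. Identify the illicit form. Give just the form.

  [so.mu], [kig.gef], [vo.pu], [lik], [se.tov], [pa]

[so.mu] — σ1 onset /s/, coda /∅/ ok; σ2 onset /m/, coda /∅/ ok → licit
[kig.gef] — violates constraint (d): adjacent identical consonants /gg/ → illicit
[vo.pu] — σ1 onset /v/, coda /∅/ ok; σ2 onset /p/, coda /∅/ ok → licit
[lik] — σ1 onset /l/, coda /k/ ok → licit
[se.tov] — σ1 onset /s/, coda /∅/ ok; σ2 onset /t/, coda /v/ ok → licit
[pa] — σ1 onset /p/, coda /∅/ ok → licit

[kig.gef]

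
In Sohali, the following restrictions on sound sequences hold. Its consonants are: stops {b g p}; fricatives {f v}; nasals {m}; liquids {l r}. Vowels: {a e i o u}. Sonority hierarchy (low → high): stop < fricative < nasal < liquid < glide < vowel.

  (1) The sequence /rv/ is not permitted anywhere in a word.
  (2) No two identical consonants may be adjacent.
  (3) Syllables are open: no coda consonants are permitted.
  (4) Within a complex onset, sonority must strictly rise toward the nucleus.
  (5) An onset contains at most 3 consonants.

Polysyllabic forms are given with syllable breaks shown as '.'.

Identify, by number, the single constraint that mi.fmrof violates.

3

mi.fmrof: syllable 2 coda /f/ has 1 consonant (> 0).
This is a violation of constraint 3: "Syllables are open: no coda consonants are permitted."
The remaining constraints (1, 2, 4, 5) are satisfied.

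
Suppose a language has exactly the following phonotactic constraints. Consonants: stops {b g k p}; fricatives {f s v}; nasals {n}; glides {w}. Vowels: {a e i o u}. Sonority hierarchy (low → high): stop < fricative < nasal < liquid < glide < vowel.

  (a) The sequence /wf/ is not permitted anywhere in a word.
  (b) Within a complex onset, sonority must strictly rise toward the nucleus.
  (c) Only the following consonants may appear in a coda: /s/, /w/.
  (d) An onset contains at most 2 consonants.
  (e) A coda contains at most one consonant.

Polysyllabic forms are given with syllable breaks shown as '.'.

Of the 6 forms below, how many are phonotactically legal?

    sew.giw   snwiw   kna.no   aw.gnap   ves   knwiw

3

sew.giw — σ1 onset /s/, coda /w/ ok; σ2 onset /g/, coda /w/ ok → phonotactically legal
snwiw — violates constraint (d): syllable 1 onset /snw/ has 3 consonants (> 2) → phonotactically illegal
kna.no — σ1 onset /kn/ (1→3 rises), coda /∅/ ok; σ2 onset /n/, coda /∅/ ok → phonotactically legal
aw.gnap — violates constraint (c): syllable 2 coda contains /p/, which is not a licensed coda consonant → phonotactically illegal
ves — σ1 onset /v/, coda /s/ ok → phonotactically legal
knwiw — violates constraint (d): syllable 1 onset /knw/ has 3 consonants (> 2) → phonotactically illegal
Phonotactically legal: sew.giw, kna.no, ves → 3.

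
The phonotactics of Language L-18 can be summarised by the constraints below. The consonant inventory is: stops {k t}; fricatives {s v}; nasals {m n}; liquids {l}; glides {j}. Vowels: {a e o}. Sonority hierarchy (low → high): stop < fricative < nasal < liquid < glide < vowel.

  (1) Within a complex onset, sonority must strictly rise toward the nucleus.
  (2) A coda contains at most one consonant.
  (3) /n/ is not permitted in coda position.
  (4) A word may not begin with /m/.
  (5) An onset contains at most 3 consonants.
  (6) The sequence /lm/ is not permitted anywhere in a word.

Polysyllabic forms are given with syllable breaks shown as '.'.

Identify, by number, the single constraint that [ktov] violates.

1

[ktov]: syllable 1 onset /kt/: /k/ (stop, 1) → /t/ (stop, 1) does not rise.
This is a violation of constraint 1: "Within a complex onset, sonority must strictly rise toward the nucleus."
The remaining constraints (2, 3, 4, 5, 6) are satisfied.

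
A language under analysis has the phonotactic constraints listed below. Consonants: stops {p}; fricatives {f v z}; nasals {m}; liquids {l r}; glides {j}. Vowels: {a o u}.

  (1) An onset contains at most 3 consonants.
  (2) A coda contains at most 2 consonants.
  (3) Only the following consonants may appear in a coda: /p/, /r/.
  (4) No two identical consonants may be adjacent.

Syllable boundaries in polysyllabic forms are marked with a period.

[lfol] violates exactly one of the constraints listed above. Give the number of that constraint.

[lfol]: syllable 1 coda contains /l/, which is not a licensed coda consonant.
This is a violation of constraint 3: "Only the following consonants may appear in a coda: /p/, /r/."
The remaining constraints (1, 2, 4) are satisfied.

3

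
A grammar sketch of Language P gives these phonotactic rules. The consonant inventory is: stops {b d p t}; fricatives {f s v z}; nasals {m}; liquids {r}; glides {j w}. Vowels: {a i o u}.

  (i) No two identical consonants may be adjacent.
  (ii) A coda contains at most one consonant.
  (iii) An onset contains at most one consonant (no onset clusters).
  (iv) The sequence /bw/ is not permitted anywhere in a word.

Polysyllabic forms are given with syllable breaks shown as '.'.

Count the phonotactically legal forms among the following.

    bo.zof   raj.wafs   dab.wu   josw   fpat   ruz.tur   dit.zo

3

bo.zof — σ1 onset /b/, coda /∅/ ok; σ2 onset /z/, coda /f/ ok → phonotactically legal
raj.wafs — violates constraint (ii): syllable 2 coda /fs/ has 2 consonants (> 1) → phonotactically illegal
dab.wu — violates constraint (iv): contains banned sequence /bw/ → phonotactically illegal
josw — violates constraint (ii): syllable 1 coda /sw/ has 2 consonants (> 1) → phonotactically illegal
fpat — violates constraint (iii): syllable 1 onset /fp/ has 2 consonants (> 1) → phonotactically illegal
ruz.tur — σ1 onset /r/, coda /z/ ok; σ2 onset /t/, coda /r/ ok → phonotactically legal
dit.zo — σ1 onset /d/, coda /t/ ok; σ2 onset /z/, coda /∅/ ok → phonotactically legal
Phonotactically legal: bo.zof, ruz.tur, dit.zo → 3.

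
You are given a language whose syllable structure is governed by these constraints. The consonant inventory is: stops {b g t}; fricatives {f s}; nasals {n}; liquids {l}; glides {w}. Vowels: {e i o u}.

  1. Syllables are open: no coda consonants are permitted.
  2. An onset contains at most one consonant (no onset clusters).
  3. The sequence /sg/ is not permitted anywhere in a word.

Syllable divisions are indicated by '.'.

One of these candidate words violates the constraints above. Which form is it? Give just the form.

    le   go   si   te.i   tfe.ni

le — σ1 onset /l/, coda /∅/ ok → well-formed
go — σ1 onset /g/, coda /∅/ ok → well-formed
si — σ1 onset /s/, coda /∅/ ok → well-formed
te.i — σ1 onset /t/, coda /∅/ ok; σ2 onset /∅/, coda /∅/ ok → well-formed
tfe.ni — violates constraint 2: syllable 1 onset /tf/ has 2 consonants (> 1) → ill-formed

tfe.ni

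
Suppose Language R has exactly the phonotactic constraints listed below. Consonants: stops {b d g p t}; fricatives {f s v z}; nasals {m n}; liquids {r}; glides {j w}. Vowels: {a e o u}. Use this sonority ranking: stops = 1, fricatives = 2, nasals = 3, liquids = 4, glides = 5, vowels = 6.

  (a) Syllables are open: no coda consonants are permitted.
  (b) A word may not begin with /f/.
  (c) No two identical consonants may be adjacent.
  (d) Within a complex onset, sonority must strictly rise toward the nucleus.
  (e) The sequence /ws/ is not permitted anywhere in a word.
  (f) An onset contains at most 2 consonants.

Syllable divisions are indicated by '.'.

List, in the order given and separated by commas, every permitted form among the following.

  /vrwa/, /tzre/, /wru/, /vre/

/vrwa/ — violates constraint (f): syllable 1 onset /vrw/ has 3 consonants (> 2) → not permitted
/tzre/ — violates constraint (f): syllable 1 onset /tzr/ has 3 consonants (> 2) → not permitted
/wru/ — violates constraint (d): syllable 1 onset /wr/: /w/ (glide, 5) → /r/ (liquid, 4) does not rise → not permitted
/vre/ — σ1 onset /vr/ (2→4 rises), coda /∅/ ok → permitted

/vre/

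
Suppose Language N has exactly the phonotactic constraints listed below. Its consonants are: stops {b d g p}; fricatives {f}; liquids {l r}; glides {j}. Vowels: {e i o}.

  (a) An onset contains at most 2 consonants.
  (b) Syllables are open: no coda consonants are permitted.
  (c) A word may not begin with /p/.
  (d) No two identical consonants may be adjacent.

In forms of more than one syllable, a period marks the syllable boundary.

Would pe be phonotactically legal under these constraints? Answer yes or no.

pe — violates constraint (c): word begins with /p/ → phonotactically illegal

no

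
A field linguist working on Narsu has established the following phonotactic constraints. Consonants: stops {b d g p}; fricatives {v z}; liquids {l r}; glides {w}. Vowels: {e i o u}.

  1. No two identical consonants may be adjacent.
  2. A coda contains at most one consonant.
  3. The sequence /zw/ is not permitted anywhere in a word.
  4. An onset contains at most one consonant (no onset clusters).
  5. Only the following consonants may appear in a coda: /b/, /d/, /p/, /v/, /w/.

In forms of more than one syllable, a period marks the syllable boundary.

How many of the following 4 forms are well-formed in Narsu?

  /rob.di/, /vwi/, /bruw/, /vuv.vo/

/rob.di/ — σ1 onset /r/, coda /b/ ok; σ2 onset /d/, coda /∅/ ok → well-formed
/vwi/ — violates constraint 4: syllable 1 onset /vw/ has 2 consonants (> 1) → ill-formed
/bruw/ — violates constraint 4: syllable 1 onset /br/ has 2 consonants (> 1) → ill-formed
/vuv.vo/ — violates constraint 1: adjacent identical consonants /vv/ → ill-formed
Well-formed: /rob.di/ → 1.

1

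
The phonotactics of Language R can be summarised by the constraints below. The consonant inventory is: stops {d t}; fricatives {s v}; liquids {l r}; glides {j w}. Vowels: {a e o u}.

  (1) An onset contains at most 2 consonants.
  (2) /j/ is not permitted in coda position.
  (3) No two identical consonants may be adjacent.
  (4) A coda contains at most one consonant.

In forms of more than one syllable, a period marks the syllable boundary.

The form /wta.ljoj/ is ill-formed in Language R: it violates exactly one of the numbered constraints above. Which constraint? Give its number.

2

/wta.ljoj/: syllable 2 coda contains /j/.
This is a violation of constraint 2: "/j/ is not permitted in coda position."
The remaining constraints (1, 3, 4) are satisfied.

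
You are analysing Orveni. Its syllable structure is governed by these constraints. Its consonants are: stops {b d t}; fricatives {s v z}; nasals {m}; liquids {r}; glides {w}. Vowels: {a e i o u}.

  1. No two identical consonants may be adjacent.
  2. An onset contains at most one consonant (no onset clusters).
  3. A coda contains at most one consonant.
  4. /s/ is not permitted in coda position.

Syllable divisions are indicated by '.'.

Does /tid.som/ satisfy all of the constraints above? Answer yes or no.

yes

/tid.som/ — σ1 onset /t/, coda /d/ ok; σ2 onset /s/, coda /m/ ok → phonotactically legal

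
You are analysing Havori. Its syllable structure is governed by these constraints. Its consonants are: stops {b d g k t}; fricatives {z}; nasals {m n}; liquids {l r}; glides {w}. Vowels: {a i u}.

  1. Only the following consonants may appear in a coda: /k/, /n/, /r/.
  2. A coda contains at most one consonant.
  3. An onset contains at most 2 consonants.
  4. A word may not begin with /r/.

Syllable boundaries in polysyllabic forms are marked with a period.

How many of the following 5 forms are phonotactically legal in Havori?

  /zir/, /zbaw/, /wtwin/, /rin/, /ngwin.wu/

1

/zir/ — σ1 onset /z/, coda /r/ ok → phonotactically legal
/zbaw/ — violates constraint 1: syllable 1 coda contains /w/, which is not a licensed coda consonant → phonotactically illegal
/wtwin/ — violates constraint 3: syllable 1 onset /wtw/ has 3 consonants (> 2) → phonotactically illegal
/rin/ — violates constraint 4: word begins with /r/ → phonotactically illegal
/ngwin.wu/ — violates constraint 3: syllable 1 onset /ngw/ has 3 consonants (> 2) → phonotactically illegal
Phonotactically legal: /zir/ → 1.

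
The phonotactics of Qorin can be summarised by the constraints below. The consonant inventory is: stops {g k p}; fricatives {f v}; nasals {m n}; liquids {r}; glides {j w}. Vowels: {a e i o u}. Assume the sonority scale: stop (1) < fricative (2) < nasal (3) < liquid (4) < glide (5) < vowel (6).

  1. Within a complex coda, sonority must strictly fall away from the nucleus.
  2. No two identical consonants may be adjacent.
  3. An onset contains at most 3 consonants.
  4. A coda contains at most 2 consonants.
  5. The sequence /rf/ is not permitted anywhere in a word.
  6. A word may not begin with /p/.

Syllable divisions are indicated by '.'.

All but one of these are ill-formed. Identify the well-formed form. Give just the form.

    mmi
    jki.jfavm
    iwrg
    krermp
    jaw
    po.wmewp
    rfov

jaw

mmi — violates constraint 2: adjacent identical consonants /mm/ → ill-formed
jki.jfavm — violates constraint 1: syllable 2 coda /vm/: /v/ (fricative, 2) → /m/ (nasal, 3) does not fall → ill-formed
iwrg — violates constraint 4: syllable 1 coda /wrg/ has 3 consonants (> 2) → ill-formed
krermp — violates constraint 4: syllable 1 coda /rmp/ has 3 consonants (> 2) → ill-formed
jaw — σ1 onset /j/, coda /w/ ok → well-formed
po.wmewp — violates constraint 6: word begins with /p/ → ill-formed
rfov — violates constraint 5: contains banned sequence /rf/ → ill-formed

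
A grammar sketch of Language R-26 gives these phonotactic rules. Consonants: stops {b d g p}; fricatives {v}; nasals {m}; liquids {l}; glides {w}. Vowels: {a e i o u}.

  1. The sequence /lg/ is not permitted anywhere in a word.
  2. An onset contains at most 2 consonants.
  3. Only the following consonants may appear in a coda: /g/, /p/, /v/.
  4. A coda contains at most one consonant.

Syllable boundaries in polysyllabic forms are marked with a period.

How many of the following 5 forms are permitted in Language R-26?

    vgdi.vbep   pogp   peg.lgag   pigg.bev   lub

vgdi.vbep — violates constraint 2: syllable 1 onset /vgd/ has 3 consonants (> 2) → not permitted
pogp — violates constraint 4: syllable 1 coda /gp/ has 2 consonants (> 1) → not permitted
peg.lgag — violates constraint 1: contains banned sequence /lg/ → not permitted
pigg.bev — violates constraint 4: syllable 1 coda /gg/ has 2 consonants (> 1) → not permitted
lub — violates constraint 3: syllable 1 coda contains /b/, which is not a licensed coda consonant → not permitted
No form is permitted → 0.

0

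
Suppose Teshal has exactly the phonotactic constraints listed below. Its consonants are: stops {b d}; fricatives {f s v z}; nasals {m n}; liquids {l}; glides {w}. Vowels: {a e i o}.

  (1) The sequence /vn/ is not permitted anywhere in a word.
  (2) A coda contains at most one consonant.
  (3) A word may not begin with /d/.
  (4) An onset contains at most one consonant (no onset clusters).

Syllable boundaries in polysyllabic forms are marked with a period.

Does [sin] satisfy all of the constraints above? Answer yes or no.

[sin] — σ1 onset /s/, coda /n/ ok → licit

yes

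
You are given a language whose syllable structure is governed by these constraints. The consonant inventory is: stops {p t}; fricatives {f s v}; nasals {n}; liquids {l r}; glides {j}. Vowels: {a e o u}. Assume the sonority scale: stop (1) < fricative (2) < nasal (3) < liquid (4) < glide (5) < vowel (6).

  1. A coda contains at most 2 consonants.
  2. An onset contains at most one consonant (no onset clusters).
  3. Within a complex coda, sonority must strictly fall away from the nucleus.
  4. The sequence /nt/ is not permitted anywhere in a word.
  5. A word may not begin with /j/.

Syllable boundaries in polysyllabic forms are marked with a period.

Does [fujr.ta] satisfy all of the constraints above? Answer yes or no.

yes

[fujr.ta] — σ1 onset /f/, coda /jr/ (5→4 falls) ok; σ2 onset /t/, coda /∅/ ok → phonotactically legal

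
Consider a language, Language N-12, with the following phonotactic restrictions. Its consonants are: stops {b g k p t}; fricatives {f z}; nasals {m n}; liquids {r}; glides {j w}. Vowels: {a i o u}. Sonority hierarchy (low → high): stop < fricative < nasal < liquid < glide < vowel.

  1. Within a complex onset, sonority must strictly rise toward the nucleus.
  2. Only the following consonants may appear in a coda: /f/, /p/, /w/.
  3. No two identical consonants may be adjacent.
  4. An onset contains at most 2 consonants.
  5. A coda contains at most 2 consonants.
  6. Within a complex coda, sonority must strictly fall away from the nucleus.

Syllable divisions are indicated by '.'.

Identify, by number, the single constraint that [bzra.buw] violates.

4

[bzra.buw]: syllable 1 onset /bzr/ has 3 consonants (> 2).
This is a violation of constraint 4: "An onset contains at most 2 consonants."
The remaining constraints (1, 2, 3, 5, 6) are satisfied.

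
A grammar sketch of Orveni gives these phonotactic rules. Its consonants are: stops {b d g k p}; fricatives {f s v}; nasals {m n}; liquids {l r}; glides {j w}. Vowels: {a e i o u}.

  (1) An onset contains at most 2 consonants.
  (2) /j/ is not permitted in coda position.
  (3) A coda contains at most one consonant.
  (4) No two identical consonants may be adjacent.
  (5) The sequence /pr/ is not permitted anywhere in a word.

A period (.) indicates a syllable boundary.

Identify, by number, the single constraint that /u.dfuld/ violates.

3

/u.dfuld/: syllable 2 coda /ld/ has 2 consonants (> 1).
This is a violation of constraint 3: "A coda contains at most one consonant."
The remaining constraints (1, 2, 4, 5) are satisfied.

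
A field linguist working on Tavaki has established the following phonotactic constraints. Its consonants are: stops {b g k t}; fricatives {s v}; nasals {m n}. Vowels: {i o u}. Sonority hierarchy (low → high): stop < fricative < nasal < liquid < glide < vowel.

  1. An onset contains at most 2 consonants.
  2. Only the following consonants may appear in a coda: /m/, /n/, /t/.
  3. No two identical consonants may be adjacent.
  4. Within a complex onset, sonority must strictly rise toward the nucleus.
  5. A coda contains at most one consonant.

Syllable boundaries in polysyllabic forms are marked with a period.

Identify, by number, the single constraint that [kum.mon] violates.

3

[kum.mon]: adjacent identical consonants /mm/.
This is a violation of constraint 3: "No two identical consonants may be adjacent."
The remaining constraints (1, 2, 4, 5) are satisfied.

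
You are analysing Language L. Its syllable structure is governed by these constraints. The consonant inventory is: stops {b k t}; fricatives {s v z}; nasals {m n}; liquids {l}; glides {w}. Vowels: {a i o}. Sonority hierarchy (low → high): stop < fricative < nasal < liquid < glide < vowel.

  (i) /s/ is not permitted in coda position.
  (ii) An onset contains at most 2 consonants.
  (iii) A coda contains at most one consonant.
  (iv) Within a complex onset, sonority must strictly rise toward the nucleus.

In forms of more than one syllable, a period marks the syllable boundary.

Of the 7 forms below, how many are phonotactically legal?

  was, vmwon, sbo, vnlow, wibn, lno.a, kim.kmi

1

was — violates constraint (i): syllable 1 coda contains /s/ → phonotactically illegal
vmwon — violates constraint (ii): syllable 1 onset /vmw/ has 3 consonants (> 2) → phonotactically illegal
sbo — violates constraint (iv): syllable 1 onset /sb/: /s/ (fricative, 2) → /b/ (stop, 1) does not rise → phonotactically illegal
vnlow — violates constraint (ii): syllable 1 onset /vnl/ has 3 consonants (> 2) → phonotactically illegal
wibn — violates constraint (iii): syllable 1 coda /bn/ has 2 consonants (> 1) → phonotactically illegal
lno.a — violates constraint (iv): syllable 1 onset /ln/: /l/ (liquid, 4) → /n/ (nasal, 3) does not rise → phonotactically illegal
kim.kmi — σ1 onset /k/, coda /m/ ok; σ2 onset /km/ (1→3 rises), coda /∅/ ok → phonotactically legal
Phonotactically legal: kim.kmi → 1.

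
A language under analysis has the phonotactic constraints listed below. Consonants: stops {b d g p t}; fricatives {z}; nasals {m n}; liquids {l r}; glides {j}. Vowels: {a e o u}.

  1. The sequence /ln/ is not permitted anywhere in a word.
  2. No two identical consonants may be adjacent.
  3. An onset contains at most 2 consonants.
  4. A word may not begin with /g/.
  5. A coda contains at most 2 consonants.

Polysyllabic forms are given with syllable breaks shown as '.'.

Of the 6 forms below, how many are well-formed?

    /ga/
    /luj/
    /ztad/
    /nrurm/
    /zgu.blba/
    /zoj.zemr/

/ga/ — violates constraint 4: word begins with /g/ → ill-formed
/luj/ — σ1 onset /l/, coda /j/ ok → well-formed
/ztad/ — σ1 onset /zt/ (2C), coda /d/ ok → well-formed
/nrurm/ — σ1 onset /nr/ (2C), coda /rm/ (2C) ok → well-formed
/zgu.blba/ — violates constraint 3: syllable 2 onset /blb/ has 3 consonants (> 2) → ill-formed
/zoj.zemr/ — σ1 onset /z/, coda /j/ ok; σ2 onset /z/, coda /mr/ (2C) ok → well-formed
Well-formed: /luj/, /ztad/, /nrurm/, /zoj.zemr/ → 4.

4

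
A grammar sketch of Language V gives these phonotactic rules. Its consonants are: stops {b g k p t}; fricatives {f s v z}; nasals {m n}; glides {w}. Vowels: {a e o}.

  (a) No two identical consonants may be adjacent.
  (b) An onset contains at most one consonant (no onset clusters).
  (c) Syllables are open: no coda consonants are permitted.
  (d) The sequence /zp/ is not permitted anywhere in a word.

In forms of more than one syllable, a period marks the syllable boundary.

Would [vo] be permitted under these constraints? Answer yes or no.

yes

[vo] — σ1 onset /v/, coda /∅/ ok → permitted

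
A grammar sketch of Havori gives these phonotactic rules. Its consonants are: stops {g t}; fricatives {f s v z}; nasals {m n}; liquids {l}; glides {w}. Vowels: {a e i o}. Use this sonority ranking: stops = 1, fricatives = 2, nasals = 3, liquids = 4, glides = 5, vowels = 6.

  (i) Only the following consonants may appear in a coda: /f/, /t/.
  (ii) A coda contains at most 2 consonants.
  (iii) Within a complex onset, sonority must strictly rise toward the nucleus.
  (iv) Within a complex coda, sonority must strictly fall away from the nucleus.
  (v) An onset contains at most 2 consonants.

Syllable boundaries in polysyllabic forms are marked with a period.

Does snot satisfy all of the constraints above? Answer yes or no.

yes

snot — σ1 onset /sn/ (2→3 rises), coda /t/ ok → phonotactically legal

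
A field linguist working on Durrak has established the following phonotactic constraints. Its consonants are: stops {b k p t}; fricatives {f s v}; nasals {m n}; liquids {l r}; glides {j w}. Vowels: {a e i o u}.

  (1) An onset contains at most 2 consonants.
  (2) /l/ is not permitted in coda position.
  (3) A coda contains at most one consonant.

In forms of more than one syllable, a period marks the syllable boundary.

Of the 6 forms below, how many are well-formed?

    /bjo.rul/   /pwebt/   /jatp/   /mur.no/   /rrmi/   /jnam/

/bjo.rul/ — violates constraint 2: syllable 2 coda contains /l/ → ill-formed
/pwebt/ — violates constraint 3: syllable 1 coda /bt/ has 2 consonants (> 1) → ill-formed
/jatp/ — violates constraint 3: syllable 1 coda /tp/ has 2 consonants (> 1) → ill-formed
/mur.no/ — σ1 onset /m/, coda /r/ ok; σ2 onset /n/, coda /∅/ ok → well-formed
/rrmi/ — violates constraint 1: syllable 1 onset /rrm/ has 3 consonants (> 2) → ill-formed
/jnam/ — σ1 onset /jn/ (2C), coda /m/ ok → well-formed
Well-formed: /mur.no/, /jnam/ → 2.

2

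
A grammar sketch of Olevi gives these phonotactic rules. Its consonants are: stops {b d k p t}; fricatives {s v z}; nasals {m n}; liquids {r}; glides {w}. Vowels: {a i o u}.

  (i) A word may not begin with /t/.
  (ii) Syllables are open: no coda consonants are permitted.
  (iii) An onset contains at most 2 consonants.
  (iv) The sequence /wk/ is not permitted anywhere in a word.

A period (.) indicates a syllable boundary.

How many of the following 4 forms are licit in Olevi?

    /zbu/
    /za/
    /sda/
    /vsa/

/zbu/ — σ1 onset /zb/ (2C), coda /∅/ ok → licit
/za/ — σ1 onset /z/, coda /∅/ ok → licit
/sda/ — σ1 onset /sd/ (2C), coda /∅/ ok → licit
/vsa/ — σ1 onset /vs/ (2C), coda /∅/ ok → licit
Licit: /zbu/, /za/, /sda/, /vsa/ → 4.

4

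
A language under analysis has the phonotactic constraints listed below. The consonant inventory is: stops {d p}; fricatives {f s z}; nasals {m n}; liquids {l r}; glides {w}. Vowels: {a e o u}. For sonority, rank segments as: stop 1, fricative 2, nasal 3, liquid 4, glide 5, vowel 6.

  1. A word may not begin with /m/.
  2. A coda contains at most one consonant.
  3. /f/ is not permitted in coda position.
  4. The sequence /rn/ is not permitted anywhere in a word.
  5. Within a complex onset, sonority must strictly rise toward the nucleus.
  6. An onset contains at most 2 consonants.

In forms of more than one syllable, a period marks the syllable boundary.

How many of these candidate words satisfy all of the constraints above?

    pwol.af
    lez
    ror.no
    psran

1

pwol.af — violates constraint 3: syllable 2 coda contains /f/ → phonotactically illegal
lez — σ1 onset /l/, coda /z/ ok → phonotactically legal
ror.no — violates constraint 4: contains banned sequence /rn/ → phonotactically illegal
psran — violates constraint 6: syllable 1 onset /psr/ has 3 consonants (> 2) → phonotactically illegal
Phonotactically legal: lez → 1.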